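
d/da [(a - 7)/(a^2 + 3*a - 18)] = (a^2 + 3*a - (a - 7)*(2*a + 3) - 18)/(a^2 + 3*a - 18)^2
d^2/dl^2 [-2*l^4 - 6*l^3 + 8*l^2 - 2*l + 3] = -24*l^2 - 36*l + 16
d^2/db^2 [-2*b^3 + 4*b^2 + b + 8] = 8 - 12*b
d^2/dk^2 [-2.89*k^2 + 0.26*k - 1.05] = -5.78000000000000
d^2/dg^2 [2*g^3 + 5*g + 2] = 12*g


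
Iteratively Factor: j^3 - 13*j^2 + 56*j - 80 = (j - 5)*(j^2 - 8*j + 16) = (j - 5)*(j - 4)*(j - 4)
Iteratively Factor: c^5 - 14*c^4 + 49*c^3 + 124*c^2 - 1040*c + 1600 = (c - 5)*(c^4 - 9*c^3 + 4*c^2 + 144*c - 320) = (c - 5)*(c - 4)*(c^3 - 5*c^2 - 16*c + 80) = (c - 5)*(c - 4)*(c + 4)*(c^2 - 9*c + 20) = (c - 5)*(c - 4)^2*(c + 4)*(c - 5)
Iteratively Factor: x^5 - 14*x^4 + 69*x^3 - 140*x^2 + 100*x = (x - 2)*(x^4 - 12*x^3 + 45*x^2 - 50*x) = (x - 5)*(x - 2)*(x^3 - 7*x^2 + 10*x) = x*(x - 5)*(x - 2)*(x^2 - 7*x + 10) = x*(x - 5)*(x - 2)^2*(x - 5)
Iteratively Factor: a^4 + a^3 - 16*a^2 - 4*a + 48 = (a - 3)*(a^3 + 4*a^2 - 4*a - 16) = (a - 3)*(a + 2)*(a^2 + 2*a - 8) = (a - 3)*(a - 2)*(a + 2)*(a + 4)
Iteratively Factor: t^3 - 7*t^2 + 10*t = (t)*(t^2 - 7*t + 10) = t*(t - 5)*(t - 2)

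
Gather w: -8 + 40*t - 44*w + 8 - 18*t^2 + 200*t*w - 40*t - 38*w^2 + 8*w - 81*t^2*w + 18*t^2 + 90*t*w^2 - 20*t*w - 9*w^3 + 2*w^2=-9*w^3 + w^2*(90*t - 36) + w*(-81*t^2 + 180*t - 36)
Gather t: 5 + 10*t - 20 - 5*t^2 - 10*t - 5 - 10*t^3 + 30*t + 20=-10*t^3 - 5*t^2 + 30*t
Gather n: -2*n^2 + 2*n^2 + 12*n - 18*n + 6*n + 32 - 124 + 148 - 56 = 0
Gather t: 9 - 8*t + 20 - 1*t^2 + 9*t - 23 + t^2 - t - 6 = 0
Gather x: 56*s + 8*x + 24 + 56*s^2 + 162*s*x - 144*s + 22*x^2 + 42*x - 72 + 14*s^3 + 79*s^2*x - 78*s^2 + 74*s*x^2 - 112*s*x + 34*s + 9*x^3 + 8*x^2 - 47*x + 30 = 14*s^3 - 22*s^2 - 54*s + 9*x^3 + x^2*(74*s + 30) + x*(79*s^2 + 50*s + 3) - 18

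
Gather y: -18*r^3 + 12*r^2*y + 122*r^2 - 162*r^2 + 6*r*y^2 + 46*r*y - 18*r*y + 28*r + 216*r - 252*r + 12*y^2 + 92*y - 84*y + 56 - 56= -18*r^3 - 40*r^2 - 8*r + y^2*(6*r + 12) + y*(12*r^2 + 28*r + 8)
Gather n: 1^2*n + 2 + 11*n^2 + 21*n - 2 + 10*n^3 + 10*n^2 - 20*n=10*n^3 + 21*n^2 + 2*n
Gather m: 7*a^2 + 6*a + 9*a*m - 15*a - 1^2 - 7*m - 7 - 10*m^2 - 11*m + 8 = 7*a^2 - 9*a - 10*m^2 + m*(9*a - 18)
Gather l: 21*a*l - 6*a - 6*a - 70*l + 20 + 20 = -12*a + l*(21*a - 70) + 40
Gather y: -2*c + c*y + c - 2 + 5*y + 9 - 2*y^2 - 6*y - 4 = -c - 2*y^2 + y*(c - 1) + 3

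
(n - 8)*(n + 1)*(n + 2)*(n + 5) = n^4 - 47*n^2 - 126*n - 80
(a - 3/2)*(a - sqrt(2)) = a^2 - 3*a/2 - sqrt(2)*a + 3*sqrt(2)/2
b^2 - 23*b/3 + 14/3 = (b - 7)*(b - 2/3)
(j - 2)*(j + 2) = j^2 - 4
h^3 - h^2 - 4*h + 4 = (h - 2)*(h - 1)*(h + 2)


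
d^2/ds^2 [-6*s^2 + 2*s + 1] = -12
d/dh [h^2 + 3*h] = 2*h + 3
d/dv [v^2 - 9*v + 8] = 2*v - 9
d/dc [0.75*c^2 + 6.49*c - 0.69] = 1.5*c + 6.49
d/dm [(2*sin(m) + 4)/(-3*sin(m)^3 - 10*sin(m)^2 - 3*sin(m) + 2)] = 2*(6*sin(m)^3 + 28*sin(m)^2 + 40*sin(m) + 8)*cos(m)/(3*sin(m)^3 + 10*sin(m)^2 + 3*sin(m) - 2)^2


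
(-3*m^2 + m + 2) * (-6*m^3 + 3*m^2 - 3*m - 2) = 18*m^5 - 15*m^4 + 9*m^2 - 8*m - 4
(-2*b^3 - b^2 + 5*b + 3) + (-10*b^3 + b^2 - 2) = -12*b^3 + 5*b + 1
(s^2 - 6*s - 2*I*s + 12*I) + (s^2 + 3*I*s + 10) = 2*s^2 - 6*s + I*s + 10 + 12*I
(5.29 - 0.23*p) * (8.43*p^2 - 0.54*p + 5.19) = -1.9389*p^3 + 44.7189*p^2 - 4.0503*p + 27.4551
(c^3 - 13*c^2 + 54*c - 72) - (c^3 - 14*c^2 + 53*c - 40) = c^2 + c - 32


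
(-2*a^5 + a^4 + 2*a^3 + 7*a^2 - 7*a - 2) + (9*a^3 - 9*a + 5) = -2*a^5 + a^4 + 11*a^3 + 7*a^2 - 16*a + 3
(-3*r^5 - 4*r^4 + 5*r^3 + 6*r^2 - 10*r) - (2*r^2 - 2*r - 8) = -3*r^5 - 4*r^4 + 5*r^3 + 4*r^2 - 8*r + 8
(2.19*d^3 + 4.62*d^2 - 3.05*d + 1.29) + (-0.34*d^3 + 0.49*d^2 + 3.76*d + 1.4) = 1.85*d^3 + 5.11*d^2 + 0.71*d + 2.69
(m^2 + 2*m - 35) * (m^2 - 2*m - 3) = m^4 - 42*m^2 + 64*m + 105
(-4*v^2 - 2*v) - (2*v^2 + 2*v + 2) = -6*v^2 - 4*v - 2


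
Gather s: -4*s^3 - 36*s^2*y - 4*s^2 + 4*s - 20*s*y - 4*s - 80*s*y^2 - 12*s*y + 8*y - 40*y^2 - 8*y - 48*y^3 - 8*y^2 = -4*s^3 + s^2*(-36*y - 4) + s*(-80*y^2 - 32*y) - 48*y^3 - 48*y^2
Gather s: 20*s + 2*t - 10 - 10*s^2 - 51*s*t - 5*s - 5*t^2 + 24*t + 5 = -10*s^2 + s*(15 - 51*t) - 5*t^2 + 26*t - 5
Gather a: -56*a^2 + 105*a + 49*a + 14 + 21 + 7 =-56*a^2 + 154*a + 42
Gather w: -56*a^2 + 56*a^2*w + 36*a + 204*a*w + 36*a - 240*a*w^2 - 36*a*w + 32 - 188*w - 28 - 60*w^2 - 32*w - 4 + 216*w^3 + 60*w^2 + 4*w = -56*a^2 - 240*a*w^2 + 72*a + 216*w^3 + w*(56*a^2 + 168*a - 216)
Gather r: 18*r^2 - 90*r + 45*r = 18*r^2 - 45*r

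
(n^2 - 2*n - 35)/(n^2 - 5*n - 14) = (n + 5)/(n + 2)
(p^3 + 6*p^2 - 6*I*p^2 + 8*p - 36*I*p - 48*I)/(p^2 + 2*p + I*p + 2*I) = (p^2 + p*(4 - 6*I) - 24*I)/(p + I)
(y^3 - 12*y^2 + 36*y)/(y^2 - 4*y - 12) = y*(y - 6)/(y + 2)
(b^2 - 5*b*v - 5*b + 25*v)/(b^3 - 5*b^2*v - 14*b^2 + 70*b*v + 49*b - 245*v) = (b - 5)/(b^2 - 14*b + 49)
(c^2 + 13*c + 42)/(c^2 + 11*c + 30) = (c + 7)/(c + 5)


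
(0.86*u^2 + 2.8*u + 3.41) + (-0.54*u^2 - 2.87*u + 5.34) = 0.32*u^2 - 0.0700000000000003*u + 8.75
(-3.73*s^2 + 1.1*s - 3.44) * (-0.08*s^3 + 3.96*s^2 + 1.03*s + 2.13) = 0.2984*s^5 - 14.8588*s^4 + 0.7893*s^3 - 20.4343*s^2 - 1.2002*s - 7.3272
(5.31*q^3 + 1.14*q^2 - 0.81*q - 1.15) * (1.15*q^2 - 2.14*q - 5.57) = 6.1065*q^5 - 10.0524*q^4 - 32.9478*q^3 - 5.9389*q^2 + 6.9727*q + 6.4055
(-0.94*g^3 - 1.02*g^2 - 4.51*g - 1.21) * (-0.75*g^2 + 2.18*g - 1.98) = 0.705*g^5 - 1.2842*g^4 + 3.0201*g^3 - 6.9047*g^2 + 6.292*g + 2.3958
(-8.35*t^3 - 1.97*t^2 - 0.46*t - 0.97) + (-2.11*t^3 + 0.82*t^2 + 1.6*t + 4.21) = -10.46*t^3 - 1.15*t^2 + 1.14*t + 3.24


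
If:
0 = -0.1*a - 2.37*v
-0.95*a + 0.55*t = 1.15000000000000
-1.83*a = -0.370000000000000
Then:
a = 0.20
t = 2.44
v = -0.01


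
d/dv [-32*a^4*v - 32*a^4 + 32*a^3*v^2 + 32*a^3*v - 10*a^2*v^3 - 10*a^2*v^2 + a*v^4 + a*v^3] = a*(-32*a^3 + 64*a^2*v + 32*a^2 - 30*a*v^2 - 20*a*v + 4*v^3 + 3*v^2)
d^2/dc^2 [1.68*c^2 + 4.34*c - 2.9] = 3.36000000000000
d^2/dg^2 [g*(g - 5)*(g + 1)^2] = 12*g^2 - 18*g - 18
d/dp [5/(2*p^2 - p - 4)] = 5*(1 - 4*p)/(-2*p^2 + p + 4)^2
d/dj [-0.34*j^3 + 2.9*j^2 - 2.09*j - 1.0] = -1.02*j^2 + 5.8*j - 2.09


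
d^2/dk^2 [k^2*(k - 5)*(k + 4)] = 12*k^2 - 6*k - 40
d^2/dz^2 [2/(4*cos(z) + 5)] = 8*(4*sin(z)^2 + 5*cos(z) + 4)/(4*cos(z) + 5)^3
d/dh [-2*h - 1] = -2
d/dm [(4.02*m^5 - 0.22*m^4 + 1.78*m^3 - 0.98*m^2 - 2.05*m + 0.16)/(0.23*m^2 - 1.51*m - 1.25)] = (2.7738*m^6 - 24.382*m^5 - 23.719*m^4 - 4.2756*m^3 - 4.7237*m^2 + 2.3764*m + 2.8041)/(0.0529*m^4 - 0.6946*m^3 + 1.7051*m^2 + 3.775*m + 1.5625)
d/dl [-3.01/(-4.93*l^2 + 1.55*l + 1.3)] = (4.6655 - 29.6786*l)/(-4.93*l^2 + 1.55*l + 1.3)^2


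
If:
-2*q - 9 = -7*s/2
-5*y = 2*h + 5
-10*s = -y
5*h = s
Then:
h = -5/252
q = -673/144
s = -25/252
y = -125/126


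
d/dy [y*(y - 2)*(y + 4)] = 3*y^2 + 4*y - 8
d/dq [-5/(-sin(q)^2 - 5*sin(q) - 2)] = -5*(2*sin(q) + 5)*cos(q)/(sin(q)^2 + 5*sin(q) + 2)^2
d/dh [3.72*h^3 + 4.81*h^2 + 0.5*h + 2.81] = 11.16*h^2 + 9.62*h + 0.5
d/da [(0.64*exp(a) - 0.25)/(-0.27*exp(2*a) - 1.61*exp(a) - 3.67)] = (0.1728*exp(2*a) - 0.135*exp(a) - 2.7513)*exp(a)/(0.0729*exp(4*a) + 0.8694*exp(3*a) + 4.5739*exp(2*a) + 11.8174*exp(a) + 13.4689)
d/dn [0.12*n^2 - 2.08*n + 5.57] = 0.24*n - 2.08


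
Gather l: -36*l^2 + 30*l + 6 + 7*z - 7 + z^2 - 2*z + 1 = -36*l^2 + 30*l + z^2 + 5*z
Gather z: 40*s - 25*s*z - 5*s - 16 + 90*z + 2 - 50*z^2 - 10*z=35*s - 50*z^2 + z*(80 - 25*s) - 14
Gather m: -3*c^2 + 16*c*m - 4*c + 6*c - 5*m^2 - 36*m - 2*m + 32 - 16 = -3*c^2 + 2*c - 5*m^2 + m*(16*c - 38) + 16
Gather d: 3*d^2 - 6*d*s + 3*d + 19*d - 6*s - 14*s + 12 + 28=3*d^2 + d*(22 - 6*s) - 20*s + 40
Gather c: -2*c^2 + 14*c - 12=-2*c^2 + 14*c - 12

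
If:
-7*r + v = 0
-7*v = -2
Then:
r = 2/49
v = 2/7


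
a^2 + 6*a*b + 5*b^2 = (a + b)*(a + 5*b)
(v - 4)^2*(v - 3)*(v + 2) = v^4 - 9*v^3 + 18*v^2 + 32*v - 96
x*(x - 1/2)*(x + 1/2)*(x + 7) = x^4 + 7*x^3 - x^2/4 - 7*x/4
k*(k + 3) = k^2 + 3*k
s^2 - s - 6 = (s - 3)*(s + 2)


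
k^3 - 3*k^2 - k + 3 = (k - 3)*(k - 1)*(k + 1)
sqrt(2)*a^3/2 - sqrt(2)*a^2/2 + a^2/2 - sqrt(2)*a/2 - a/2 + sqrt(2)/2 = (a - 1)*(a - sqrt(2)/2)*(sqrt(2)*a/2 + 1)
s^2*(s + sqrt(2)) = s^3 + sqrt(2)*s^2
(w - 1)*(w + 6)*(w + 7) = w^3 + 12*w^2 + 29*w - 42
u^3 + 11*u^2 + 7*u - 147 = (u - 3)*(u + 7)^2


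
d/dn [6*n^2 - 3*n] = 12*n - 3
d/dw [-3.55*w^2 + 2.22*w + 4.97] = 2.22 - 7.1*w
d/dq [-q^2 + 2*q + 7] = 2 - 2*q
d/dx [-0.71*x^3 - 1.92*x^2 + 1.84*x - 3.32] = -2.13*x^2 - 3.84*x + 1.84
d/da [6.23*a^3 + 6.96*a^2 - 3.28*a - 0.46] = 18.69*a^2 + 13.92*a - 3.28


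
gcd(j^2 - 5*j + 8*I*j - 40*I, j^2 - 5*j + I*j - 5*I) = j - 5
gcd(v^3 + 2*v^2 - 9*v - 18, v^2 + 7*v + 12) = v + 3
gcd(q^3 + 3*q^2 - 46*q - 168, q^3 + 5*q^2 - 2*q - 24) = q + 4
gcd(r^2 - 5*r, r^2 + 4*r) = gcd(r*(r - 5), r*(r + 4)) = r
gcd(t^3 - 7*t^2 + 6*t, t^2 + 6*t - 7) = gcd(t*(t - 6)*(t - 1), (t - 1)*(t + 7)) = t - 1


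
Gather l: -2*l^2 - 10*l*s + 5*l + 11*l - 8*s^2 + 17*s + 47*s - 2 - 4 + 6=-2*l^2 + l*(16 - 10*s) - 8*s^2 + 64*s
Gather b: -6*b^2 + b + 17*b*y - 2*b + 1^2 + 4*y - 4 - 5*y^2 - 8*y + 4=-6*b^2 + b*(17*y - 1) - 5*y^2 - 4*y + 1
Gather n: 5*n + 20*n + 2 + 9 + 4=25*n + 15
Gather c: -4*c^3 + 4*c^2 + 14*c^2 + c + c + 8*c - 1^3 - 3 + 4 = -4*c^3 + 18*c^2 + 10*c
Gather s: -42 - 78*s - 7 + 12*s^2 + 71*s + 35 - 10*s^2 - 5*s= 2*s^2 - 12*s - 14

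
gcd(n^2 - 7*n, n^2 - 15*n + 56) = n - 7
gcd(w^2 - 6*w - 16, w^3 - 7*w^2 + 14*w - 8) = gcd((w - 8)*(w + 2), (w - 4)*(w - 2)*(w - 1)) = 1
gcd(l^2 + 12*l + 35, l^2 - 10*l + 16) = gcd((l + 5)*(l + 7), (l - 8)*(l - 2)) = 1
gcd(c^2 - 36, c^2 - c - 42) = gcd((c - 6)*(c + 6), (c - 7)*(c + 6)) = c + 6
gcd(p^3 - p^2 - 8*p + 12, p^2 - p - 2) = p - 2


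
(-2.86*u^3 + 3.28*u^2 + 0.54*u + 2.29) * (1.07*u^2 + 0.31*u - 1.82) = -3.0602*u^5 + 2.623*u^4 + 6.7998*u^3 - 3.3519*u^2 - 0.2729*u - 4.1678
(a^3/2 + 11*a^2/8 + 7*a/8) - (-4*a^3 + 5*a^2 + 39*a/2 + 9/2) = 9*a^3/2 - 29*a^2/8 - 149*a/8 - 9/2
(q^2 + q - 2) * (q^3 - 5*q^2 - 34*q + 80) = q^5 - 4*q^4 - 41*q^3 + 56*q^2 + 148*q - 160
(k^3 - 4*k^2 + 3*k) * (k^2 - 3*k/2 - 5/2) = k^5 - 11*k^4/2 + 13*k^3/2 + 11*k^2/2 - 15*k/2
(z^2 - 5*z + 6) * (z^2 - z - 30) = z^4 - 6*z^3 - 19*z^2 + 144*z - 180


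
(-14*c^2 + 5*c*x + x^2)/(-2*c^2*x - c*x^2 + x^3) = (7*c + x)/(x*(c + x))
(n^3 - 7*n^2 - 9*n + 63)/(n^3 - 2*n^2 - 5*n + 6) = (n^2 - 4*n - 21)/(n^2 + n - 2)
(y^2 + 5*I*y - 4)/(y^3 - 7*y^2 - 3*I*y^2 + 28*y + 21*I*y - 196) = (y + I)/(y^2 - 7*y*(1 + I) + 49*I)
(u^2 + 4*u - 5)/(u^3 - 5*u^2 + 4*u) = (u + 5)/(u*(u - 4))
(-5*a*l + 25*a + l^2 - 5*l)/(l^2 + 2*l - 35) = (-5*a + l)/(l + 7)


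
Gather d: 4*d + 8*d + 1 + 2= 12*d + 3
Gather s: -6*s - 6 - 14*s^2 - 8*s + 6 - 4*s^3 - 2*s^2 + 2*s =-4*s^3 - 16*s^2 - 12*s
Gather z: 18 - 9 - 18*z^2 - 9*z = -18*z^2 - 9*z + 9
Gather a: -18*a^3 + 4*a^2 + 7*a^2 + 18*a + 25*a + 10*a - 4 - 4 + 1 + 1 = -18*a^3 + 11*a^2 + 53*a - 6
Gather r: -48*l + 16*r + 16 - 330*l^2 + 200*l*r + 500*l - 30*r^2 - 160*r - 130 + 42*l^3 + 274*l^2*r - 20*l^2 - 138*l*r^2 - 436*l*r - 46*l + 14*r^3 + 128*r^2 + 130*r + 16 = 42*l^3 - 350*l^2 + 406*l + 14*r^3 + r^2*(98 - 138*l) + r*(274*l^2 - 236*l - 14) - 98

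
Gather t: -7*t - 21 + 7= -7*t - 14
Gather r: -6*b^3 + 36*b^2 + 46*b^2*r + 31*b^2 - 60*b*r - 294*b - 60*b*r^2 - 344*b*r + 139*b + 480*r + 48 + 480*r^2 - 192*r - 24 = -6*b^3 + 67*b^2 - 155*b + r^2*(480 - 60*b) + r*(46*b^2 - 404*b + 288) + 24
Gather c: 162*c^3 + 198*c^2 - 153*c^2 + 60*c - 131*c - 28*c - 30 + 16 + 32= 162*c^3 + 45*c^2 - 99*c + 18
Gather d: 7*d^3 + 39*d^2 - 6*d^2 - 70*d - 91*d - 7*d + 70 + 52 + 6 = 7*d^3 + 33*d^2 - 168*d + 128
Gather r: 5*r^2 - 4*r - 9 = 5*r^2 - 4*r - 9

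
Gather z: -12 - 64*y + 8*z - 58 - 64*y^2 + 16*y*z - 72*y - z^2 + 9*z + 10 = -64*y^2 - 136*y - z^2 + z*(16*y + 17) - 60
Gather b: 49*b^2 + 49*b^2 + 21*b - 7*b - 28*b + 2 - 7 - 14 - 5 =98*b^2 - 14*b - 24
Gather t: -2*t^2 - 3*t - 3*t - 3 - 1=-2*t^2 - 6*t - 4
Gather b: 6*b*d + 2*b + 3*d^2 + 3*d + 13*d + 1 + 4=b*(6*d + 2) + 3*d^2 + 16*d + 5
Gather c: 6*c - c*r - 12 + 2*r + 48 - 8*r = c*(6 - r) - 6*r + 36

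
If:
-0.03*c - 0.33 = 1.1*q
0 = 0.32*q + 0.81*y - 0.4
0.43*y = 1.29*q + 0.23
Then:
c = -10.56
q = -0.01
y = 0.50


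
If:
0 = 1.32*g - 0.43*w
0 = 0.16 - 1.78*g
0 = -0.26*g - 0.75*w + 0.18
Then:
No Solution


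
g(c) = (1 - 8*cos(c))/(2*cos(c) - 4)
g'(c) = 2*(1 - 8*cos(c))*sin(c)/(2*cos(c) - 4)^2 + 8*sin(c)/(2*cos(c) - 4)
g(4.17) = -1.02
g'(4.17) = 1.01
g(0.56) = 2.51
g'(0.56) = -3.00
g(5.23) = 0.98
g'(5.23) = 2.88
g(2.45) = -1.29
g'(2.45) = -0.62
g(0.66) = 2.20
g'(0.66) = -3.14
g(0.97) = 1.23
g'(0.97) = -3.01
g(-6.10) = 3.38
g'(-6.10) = -1.32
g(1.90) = -0.77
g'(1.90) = -1.31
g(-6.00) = 3.21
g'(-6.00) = -1.94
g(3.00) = -1.49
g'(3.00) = -0.12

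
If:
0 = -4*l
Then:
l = 0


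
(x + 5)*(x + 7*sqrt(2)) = x^2 + 5*x + 7*sqrt(2)*x + 35*sqrt(2)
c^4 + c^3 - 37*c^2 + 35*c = c*(c - 5)*(c - 1)*(c + 7)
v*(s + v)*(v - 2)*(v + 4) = s*v^3 + 2*s*v^2 - 8*s*v + v^4 + 2*v^3 - 8*v^2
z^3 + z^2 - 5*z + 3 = (z - 1)^2*(z + 3)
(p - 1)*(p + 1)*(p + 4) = p^3 + 4*p^2 - p - 4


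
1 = 1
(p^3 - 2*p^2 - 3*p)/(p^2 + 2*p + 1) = p*(p - 3)/(p + 1)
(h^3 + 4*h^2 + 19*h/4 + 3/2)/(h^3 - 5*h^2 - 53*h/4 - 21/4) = (h + 2)/(h - 7)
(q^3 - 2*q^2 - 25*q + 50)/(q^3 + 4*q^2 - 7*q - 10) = (q - 5)/(q + 1)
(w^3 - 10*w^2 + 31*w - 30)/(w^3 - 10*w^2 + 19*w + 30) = (w^2 - 5*w + 6)/(w^2 - 5*w - 6)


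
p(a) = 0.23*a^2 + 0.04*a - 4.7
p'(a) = 0.46*a + 0.04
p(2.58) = -3.07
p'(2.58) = 1.23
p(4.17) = -0.53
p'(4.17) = 1.96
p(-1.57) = -4.20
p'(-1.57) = -0.68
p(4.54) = 0.22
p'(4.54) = 2.13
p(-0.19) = -4.70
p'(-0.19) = -0.05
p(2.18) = -3.52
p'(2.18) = 1.04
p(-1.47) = -4.26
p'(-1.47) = -0.64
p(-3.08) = -2.64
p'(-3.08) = -1.38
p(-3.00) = -2.75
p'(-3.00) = -1.34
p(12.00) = 28.90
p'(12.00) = 5.56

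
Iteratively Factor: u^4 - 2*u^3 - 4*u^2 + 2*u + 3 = (u - 3)*(u^3 + u^2 - u - 1) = (u - 3)*(u + 1)*(u^2 - 1) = (u - 3)*(u + 1)^2*(u - 1)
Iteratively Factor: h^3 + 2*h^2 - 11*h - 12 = (h - 3)*(h^2 + 5*h + 4) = (h - 3)*(h + 4)*(h + 1)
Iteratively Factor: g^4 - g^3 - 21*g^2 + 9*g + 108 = (g - 3)*(g^3 + 2*g^2 - 15*g - 36) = (g - 3)*(g + 3)*(g^2 - g - 12) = (g - 4)*(g - 3)*(g + 3)*(g + 3)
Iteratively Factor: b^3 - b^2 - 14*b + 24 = (b + 4)*(b^2 - 5*b + 6) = (b - 3)*(b + 4)*(b - 2)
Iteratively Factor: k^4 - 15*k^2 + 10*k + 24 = (k + 1)*(k^3 - k^2 - 14*k + 24) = (k + 1)*(k + 4)*(k^2 - 5*k + 6) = (k - 2)*(k + 1)*(k + 4)*(k - 3)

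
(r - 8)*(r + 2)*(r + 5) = r^3 - r^2 - 46*r - 80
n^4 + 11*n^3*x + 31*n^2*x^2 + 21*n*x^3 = n*(n + x)*(n + 3*x)*(n + 7*x)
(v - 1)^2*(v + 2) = v^3 - 3*v + 2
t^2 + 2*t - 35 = (t - 5)*(t + 7)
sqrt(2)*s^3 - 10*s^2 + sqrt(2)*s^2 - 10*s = s*(s - 5*sqrt(2))*(sqrt(2)*s + sqrt(2))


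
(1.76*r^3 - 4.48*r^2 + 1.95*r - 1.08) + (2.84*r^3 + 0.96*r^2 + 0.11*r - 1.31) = 4.6*r^3 - 3.52*r^2 + 2.06*r - 2.39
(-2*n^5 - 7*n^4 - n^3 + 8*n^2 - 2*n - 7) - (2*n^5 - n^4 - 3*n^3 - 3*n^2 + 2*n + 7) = -4*n^5 - 6*n^4 + 2*n^3 + 11*n^2 - 4*n - 14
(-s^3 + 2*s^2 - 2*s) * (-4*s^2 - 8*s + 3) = 4*s^5 - 11*s^3 + 22*s^2 - 6*s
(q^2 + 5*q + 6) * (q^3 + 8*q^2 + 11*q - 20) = q^5 + 13*q^4 + 57*q^3 + 83*q^2 - 34*q - 120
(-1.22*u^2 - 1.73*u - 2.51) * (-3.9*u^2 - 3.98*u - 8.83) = 4.758*u^4 + 11.6026*u^3 + 27.447*u^2 + 25.2657*u + 22.1633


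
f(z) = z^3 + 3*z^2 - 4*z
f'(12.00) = 500.00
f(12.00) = 2112.00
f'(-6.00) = 68.00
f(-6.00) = -84.00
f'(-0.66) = -6.65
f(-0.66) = 3.66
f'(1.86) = 17.54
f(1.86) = 9.37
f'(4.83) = 94.97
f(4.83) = 163.35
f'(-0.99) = -7.00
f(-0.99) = 5.93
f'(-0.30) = -5.53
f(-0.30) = 1.44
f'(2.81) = 36.55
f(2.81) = 34.64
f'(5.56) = 122.10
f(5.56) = 242.38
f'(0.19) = -2.75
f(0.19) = -0.64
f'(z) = 3*z^2 + 6*z - 4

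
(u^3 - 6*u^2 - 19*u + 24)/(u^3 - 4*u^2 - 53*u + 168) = (u^2 + 2*u - 3)/(u^2 + 4*u - 21)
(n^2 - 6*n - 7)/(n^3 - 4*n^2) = (n^2 - 6*n - 7)/(n^2*(n - 4))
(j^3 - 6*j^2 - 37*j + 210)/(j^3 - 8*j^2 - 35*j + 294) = (j - 5)/(j - 7)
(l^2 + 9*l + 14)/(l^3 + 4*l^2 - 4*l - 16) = (l + 7)/(l^2 + 2*l - 8)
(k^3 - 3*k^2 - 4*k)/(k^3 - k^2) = (k^2 - 3*k - 4)/(k*(k - 1))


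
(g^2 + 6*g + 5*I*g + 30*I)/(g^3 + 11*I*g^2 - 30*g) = (g + 6)/(g*(g + 6*I))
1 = 1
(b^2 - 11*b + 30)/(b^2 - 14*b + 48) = (b - 5)/(b - 8)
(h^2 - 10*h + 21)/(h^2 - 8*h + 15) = (h - 7)/(h - 5)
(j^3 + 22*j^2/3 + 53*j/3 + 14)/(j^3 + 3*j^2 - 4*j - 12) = (j + 7/3)/(j - 2)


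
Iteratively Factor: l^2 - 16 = (l - 4)*(l + 4)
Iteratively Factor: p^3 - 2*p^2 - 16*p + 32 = (p + 4)*(p^2 - 6*p + 8) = (p - 4)*(p + 4)*(p - 2)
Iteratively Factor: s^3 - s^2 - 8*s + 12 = (s + 3)*(s^2 - 4*s + 4) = (s - 2)*(s + 3)*(s - 2)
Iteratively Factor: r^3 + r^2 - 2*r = (r - 1)*(r^2 + 2*r) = (r - 1)*(r + 2)*(r)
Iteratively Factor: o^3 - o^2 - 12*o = (o + 3)*(o^2 - 4*o) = o*(o + 3)*(o - 4)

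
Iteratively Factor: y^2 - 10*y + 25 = (y - 5)*(y - 5)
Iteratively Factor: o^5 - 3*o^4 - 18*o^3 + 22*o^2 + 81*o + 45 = (o + 3)*(o^4 - 6*o^3 + 22*o + 15) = (o - 3)*(o + 3)*(o^3 - 3*o^2 - 9*o - 5) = (o - 5)*(o - 3)*(o + 3)*(o^2 + 2*o + 1) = (o - 5)*(o - 3)*(o + 1)*(o + 3)*(o + 1)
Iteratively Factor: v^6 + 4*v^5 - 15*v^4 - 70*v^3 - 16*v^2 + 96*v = (v + 2)*(v^5 + 2*v^4 - 19*v^3 - 32*v^2 + 48*v) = (v + 2)*(v + 3)*(v^4 - v^3 - 16*v^2 + 16*v) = (v - 4)*(v + 2)*(v + 3)*(v^3 + 3*v^2 - 4*v) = (v - 4)*(v + 2)*(v + 3)*(v + 4)*(v^2 - v) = (v - 4)*(v - 1)*(v + 2)*(v + 3)*(v + 4)*(v)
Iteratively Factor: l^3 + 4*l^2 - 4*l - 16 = (l + 4)*(l^2 - 4) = (l - 2)*(l + 4)*(l + 2)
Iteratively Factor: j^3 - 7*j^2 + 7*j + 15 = (j + 1)*(j^2 - 8*j + 15) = (j - 3)*(j + 1)*(j - 5)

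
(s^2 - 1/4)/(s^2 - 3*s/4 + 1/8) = 2*(2*s + 1)/(4*s - 1)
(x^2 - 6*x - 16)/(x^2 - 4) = (x - 8)/(x - 2)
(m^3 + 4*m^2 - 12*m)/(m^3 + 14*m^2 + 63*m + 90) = m*(m - 2)/(m^2 + 8*m + 15)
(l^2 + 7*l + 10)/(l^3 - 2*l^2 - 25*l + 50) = (l + 2)/(l^2 - 7*l + 10)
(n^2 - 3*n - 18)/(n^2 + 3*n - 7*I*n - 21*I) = (n - 6)/(n - 7*I)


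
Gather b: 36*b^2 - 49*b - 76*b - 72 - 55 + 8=36*b^2 - 125*b - 119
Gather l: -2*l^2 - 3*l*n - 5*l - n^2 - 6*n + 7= -2*l^2 + l*(-3*n - 5) - n^2 - 6*n + 7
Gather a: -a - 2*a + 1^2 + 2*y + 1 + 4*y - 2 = -3*a + 6*y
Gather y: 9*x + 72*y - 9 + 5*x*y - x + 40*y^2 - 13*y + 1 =8*x + 40*y^2 + y*(5*x + 59) - 8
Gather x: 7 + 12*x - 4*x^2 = -4*x^2 + 12*x + 7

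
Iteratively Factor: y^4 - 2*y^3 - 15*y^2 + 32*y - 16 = (y - 1)*(y^3 - y^2 - 16*y + 16) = (y - 4)*(y - 1)*(y^2 + 3*y - 4) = (y - 4)*(y - 1)^2*(y + 4)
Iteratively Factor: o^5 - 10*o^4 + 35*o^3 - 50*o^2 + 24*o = (o - 2)*(o^4 - 8*o^3 + 19*o^2 - 12*o) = (o - 3)*(o - 2)*(o^3 - 5*o^2 + 4*o) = (o - 4)*(o - 3)*(o - 2)*(o^2 - o) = o*(o - 4)*(o - 3)*(o - 2)*(o - 1)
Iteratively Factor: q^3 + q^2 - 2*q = (q + 2)*(q^2 - q) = q*(q + 2)*(q - 1)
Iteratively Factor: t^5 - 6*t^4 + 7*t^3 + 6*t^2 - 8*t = (t + 1)*(t^4 - 7*t^3 + 14*t^2 - 8*t) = t*(t + 1)*(t^3 - 7*t^2 + 14*t - 8) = t*(t - 2)*(t + 1)*(t^2 - 5*t + 4) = t*(t - 4)*(t - 2)*(t + 1)*(t - 1)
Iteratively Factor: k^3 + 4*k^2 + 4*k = (k + 2)*(k^2 + 2*k) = (k + 2)^2*(k)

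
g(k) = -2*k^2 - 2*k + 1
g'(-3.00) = 10.00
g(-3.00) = -11.00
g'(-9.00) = 34.00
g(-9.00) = -143.00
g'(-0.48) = -0.08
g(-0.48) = 1.50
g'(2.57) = -12.28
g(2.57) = -17.35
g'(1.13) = -6.52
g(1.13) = -3.81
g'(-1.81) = 5.24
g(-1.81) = -1.93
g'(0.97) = -5.88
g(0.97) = -2.82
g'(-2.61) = 8.44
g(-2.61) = -7.40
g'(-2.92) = 9.68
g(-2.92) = -10.21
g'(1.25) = -7.00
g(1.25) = -4.62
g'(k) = -4*k - 2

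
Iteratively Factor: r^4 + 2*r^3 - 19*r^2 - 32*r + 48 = (r + 4)*(r^3 - 2*r^2 - 11*r + 12) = (r - 4)*(r + 4)*(r^2 + 2*r - 3) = (r - 4)*(r - 1)*(r + 4)*(r + 3)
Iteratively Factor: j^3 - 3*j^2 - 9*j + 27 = (j - 3)*(j^2 - 9) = (j - 3)^2*(j + 3)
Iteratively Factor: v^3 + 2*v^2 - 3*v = (v)*(v^2 + 2*v - 3) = v*(v + 3)*(v - 1)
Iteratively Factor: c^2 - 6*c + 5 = (c - 5)*(c - 1)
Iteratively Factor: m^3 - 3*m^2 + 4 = (m - 2)*(m^2 - m - 2) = (m - 2)^2*(m + 1)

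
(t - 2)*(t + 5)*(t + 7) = t^3 + 10*t^2 + 11*t - 70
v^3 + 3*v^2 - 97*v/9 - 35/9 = (v - 7/3)*(v + 1/3)*(v + 5)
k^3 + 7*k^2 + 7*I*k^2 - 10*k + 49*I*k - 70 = (k + 7)*(k + 2*I)*(k + 5*I)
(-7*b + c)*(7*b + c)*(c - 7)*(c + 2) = -49*b^2*c^2 + 245*b^2*c + 686*b^2 + c^4 - 5*c^3 - 14*c^2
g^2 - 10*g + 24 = (g - 6)*(g - 4)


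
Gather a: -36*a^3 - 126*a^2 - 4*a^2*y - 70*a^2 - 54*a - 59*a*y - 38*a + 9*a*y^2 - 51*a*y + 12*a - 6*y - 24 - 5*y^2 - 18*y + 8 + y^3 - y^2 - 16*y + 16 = -36*a^3 + a^2*(-4*y - 196) + a*(9*y^2 - 110*y - 80) + y^3 - 6*y^2 - 40*y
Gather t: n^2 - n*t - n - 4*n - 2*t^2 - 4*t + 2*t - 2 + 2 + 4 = n^2 - 5*n - 2*t^2 + t*(-n - 2) + 4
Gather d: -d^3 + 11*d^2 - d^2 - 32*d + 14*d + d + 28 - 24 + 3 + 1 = -d^3 + 10*d^2 - 17*d + 8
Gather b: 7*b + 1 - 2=7*b - 1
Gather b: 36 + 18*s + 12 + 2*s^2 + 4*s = 2*s^2 + 22*s + 48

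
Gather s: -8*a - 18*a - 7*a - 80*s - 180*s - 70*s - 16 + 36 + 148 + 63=-33*a - 330*s + 231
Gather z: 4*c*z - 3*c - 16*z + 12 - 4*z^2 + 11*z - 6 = -3*c - 4*z^2 + z*(4*c - 5) + 6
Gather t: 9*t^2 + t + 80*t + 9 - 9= 9*t^2 + 81*t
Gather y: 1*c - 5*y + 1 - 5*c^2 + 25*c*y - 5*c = -5*c^2 - 4*c + y*(25*c - 5) + 1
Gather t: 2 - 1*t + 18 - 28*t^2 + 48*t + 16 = -28*t^2 + 47*t + 36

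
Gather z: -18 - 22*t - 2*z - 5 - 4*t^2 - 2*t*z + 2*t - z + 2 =-4*t^2 - 20*t + z*(-2*t - 3) - 21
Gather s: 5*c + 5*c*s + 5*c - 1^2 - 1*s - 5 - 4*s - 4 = 10*c + s*(5*c - 5) - 10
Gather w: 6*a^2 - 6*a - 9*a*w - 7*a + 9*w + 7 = 6*a^2 - 13*a + w*(9 - 9*a) + 7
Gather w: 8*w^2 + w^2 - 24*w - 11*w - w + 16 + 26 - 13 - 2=9*w^2 - 36*w + 27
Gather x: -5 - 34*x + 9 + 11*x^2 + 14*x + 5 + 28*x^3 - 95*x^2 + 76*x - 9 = 28*x^3 - 84*x^2 + 56*x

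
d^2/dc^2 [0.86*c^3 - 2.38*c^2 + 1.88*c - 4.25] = 5.16*c - 4.76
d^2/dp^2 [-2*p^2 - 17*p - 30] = -4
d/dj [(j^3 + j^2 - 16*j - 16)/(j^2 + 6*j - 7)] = (j^4 + 12*j^3 + j^2 + 18*j + 208)/(j^4 + 12*j^3 + 22*j^2 - 84*j + 49)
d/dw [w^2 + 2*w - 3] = 2*w + 2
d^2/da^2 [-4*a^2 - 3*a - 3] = -8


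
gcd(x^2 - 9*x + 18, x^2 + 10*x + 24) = 1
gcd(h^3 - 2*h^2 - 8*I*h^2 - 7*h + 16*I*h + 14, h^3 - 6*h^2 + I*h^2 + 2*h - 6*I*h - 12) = h - I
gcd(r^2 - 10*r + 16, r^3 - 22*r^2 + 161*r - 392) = r - 8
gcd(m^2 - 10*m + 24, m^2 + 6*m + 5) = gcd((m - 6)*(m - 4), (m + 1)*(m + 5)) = 1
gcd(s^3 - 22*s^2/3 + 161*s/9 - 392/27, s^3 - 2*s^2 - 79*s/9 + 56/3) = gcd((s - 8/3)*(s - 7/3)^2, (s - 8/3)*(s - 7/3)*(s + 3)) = s^2 - 5*s + 56/9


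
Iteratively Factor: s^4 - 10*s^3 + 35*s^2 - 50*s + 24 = (s - 4)*(s^3 - 6*s^2 + 11*s - 6) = (s - 4)*(s - 1)*(s^2 - 5*s + 6) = (s - 4)*(s - 2)*(s - 1)*(s - 3)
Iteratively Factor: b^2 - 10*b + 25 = (b - 5)*(b - 5)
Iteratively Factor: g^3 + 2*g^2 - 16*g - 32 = (g + 4)*(g^2 - 2*g - 8) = (g - 4)*(g + 4)*(g + 2)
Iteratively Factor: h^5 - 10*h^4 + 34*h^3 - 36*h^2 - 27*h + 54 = (h - 3)*(h^4 - 7*h^3 + 13*h^2 + 3*h - 18) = (h - 3)^2*(h^3 - 4*h^2 + h + 6) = (h - 3)^2*(h + 1)*(h^2 - 5*h + 6) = (h - 3)^2*(h - 2)*(h + 1)*(h - 3)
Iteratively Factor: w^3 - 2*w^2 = (w)*(w^2 - 2*w) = w*(w - 2)*(w)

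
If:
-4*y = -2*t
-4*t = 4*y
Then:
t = 0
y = 0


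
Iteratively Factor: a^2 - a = (a - 1)*(a)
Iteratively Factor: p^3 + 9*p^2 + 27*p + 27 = (p + 3)*(p^2 + 6*p + 9) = (p + 3)^2*(p + 3)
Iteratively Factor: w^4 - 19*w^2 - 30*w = (w)*(w^3 - 19*w - 30) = w*(w + 3)*(w^2 - 3*w - 10) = w*(w - 5)*(w + 3)*(w + 2)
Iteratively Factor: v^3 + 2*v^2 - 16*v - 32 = (v - 4)*(v^2 + 6*v + 8) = (v - 4)*(v + 2)*(v + 4)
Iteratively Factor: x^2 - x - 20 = (x - 5)*(x + 4)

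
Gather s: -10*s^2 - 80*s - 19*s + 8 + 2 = -10*s^2 - 99*s + 10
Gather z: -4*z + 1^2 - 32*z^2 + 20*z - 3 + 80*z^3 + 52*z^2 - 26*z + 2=80*z^3 + 20*z^2 - 10*z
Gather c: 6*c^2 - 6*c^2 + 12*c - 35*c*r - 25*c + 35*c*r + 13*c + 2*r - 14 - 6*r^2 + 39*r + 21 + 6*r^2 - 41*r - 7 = 0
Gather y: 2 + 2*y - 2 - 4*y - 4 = -2*y - 4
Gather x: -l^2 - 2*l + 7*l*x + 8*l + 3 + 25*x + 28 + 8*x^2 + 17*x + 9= -l^2 + 6*l + 8*x^2 + x*(7*l + 42) + 40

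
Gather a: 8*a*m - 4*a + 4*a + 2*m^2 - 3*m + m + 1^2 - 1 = 8*a*m + 2*m^2 - 2*m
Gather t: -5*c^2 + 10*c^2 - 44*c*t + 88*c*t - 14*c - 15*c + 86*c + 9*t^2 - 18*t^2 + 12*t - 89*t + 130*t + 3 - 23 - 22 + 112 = 5*c^2 + 57*c - 9*t^2 + t*(44*c + 53) + 70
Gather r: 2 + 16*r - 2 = 16*r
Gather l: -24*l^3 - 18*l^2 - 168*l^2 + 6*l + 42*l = -24*l^3 - 186*l^2 + 48*l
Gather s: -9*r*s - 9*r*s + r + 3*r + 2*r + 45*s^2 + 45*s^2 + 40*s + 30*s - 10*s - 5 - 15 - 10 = 6*r + 90*s^2 + s*(60 - 18*r) - 30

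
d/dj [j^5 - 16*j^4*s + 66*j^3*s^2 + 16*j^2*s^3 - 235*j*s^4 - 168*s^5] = 5*j^4 - 64*j^3*s + 198*j^2*s^2 + 32*j*s^3 - 235*s^4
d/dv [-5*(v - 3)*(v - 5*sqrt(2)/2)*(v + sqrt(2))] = -15*v^2 + 15*sqrt(2)*v + 30*v - 45*sqrt(2)/2 + 25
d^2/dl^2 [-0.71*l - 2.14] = 0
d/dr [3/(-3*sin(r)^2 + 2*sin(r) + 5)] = 6*(3*sin(r) - 1)*cos(r)/(-3*sin(r)^2 + 2*sin(r) + 5)^2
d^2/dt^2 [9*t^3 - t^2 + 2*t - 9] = 54*t - 2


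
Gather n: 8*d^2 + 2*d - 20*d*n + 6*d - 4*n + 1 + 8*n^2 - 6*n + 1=8*d^2 + 8*d + 8*n^2 + n*(-20*d - 10) + 2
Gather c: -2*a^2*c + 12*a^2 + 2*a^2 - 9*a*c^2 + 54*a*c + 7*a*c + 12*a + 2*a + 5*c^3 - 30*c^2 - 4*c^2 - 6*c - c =14*a^2 + 14*a + 5*c^3 + c^2*(-9*a - 34) + c*(-2*a^2 + 61*a - 7)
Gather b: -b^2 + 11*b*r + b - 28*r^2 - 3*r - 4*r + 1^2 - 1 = -b^2 + b*(11*r + 1) - 28*r^2 - 7*r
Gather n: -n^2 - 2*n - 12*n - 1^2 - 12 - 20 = -n^2 - 14*n - 33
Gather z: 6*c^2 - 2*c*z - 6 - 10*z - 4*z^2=6*c^2 - 4*z^2 + z*(-2*c - 10) - 6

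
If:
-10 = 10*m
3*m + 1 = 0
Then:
No Solution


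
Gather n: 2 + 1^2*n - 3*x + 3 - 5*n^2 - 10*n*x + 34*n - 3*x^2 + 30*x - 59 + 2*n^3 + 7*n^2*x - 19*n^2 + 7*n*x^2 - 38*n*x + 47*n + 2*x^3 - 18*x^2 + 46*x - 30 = 2*n^3 + n^2*(7*x - 24) + n*(7*x^2 - 48*x + 82) + 2*x^3 - 21*x^2 + 73*x - 84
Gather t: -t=-t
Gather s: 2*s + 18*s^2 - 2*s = 18*s^2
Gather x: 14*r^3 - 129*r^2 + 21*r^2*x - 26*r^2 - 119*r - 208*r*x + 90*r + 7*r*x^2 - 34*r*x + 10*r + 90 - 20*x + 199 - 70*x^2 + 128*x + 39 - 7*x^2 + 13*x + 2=14*r^3 - 155*r^2 - 19*r + x^2*(7*r - 77) + x*(21*r^2 - 242*r + 121) + 330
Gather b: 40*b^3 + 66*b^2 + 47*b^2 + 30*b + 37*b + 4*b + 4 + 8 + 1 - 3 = 40*b^3 + 113*b^2 + 71*b + 10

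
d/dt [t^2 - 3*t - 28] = 2*t - 3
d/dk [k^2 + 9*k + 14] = 2*k + 9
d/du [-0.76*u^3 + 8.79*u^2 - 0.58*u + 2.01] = -2.28*u^2 + 17.58*u - 0.58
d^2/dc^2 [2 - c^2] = -2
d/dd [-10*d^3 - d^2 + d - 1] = -30*d^2 - 2*d + 1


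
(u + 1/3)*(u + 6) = u^2 + 19*u/3 + 2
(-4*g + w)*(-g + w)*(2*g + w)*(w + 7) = 8*g^3*w + 56*g^3 - 6*g^2*w^2 - 42*g^2*w - 3*g*w^3 - 21*g*w^2 + w^4 + 7*w^3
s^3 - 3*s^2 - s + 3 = (s - 3)*(s - 1)*(s + 1)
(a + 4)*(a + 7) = a^2 + 11*a + 28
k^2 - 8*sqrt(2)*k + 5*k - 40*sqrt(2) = (k + 5)*(k - 8*sqrt(2))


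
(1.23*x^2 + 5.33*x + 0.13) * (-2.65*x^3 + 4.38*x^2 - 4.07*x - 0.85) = -3.2595*x^5 - 8.7371*x^4 + 17.9948*x^3 - 22.1692*x^2 - 5.0596*x - 0.1105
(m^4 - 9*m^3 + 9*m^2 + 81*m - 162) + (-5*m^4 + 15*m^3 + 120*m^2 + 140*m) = -4*m^4 + 6*m^3 + 129*m^2 + 221*m - 162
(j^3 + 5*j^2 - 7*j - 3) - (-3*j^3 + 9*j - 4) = 4*j^3 + 5*j^2 - 16*j + 1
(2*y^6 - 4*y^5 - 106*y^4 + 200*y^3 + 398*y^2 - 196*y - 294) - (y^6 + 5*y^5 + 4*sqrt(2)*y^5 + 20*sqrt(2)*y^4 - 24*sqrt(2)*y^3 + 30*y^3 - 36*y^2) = y^6 - 9*y^5 - 4*sqrt(2)*y^5 - 106*y^4 - 20*sqrt(2)*y^4 + 24*sqrt(2)*y^3 + 170*y^3 + 434*y^2 - 196*y - 294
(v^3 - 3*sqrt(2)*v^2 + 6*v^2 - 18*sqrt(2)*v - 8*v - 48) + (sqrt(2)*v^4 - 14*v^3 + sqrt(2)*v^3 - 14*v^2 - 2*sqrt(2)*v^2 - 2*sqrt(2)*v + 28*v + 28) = sqrt(2)*v^4 - 13*v^3 + sqrt(2)*v^3 - 8*v^2 - 5*sqrt(2)*v^2 - 20*sqrt(2)*v + 20*v - 20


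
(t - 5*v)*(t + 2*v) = t^2 - 3*t*v - 10*v^2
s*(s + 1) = s^2 + s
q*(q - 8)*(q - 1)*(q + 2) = q^4 - 7*q^3 - 10*q^2 + 16*q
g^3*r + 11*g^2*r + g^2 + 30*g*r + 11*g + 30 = (g + 5)*(g + 6)*(g*r + 1)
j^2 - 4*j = j*(j - 4)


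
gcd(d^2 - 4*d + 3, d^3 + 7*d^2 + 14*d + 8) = 1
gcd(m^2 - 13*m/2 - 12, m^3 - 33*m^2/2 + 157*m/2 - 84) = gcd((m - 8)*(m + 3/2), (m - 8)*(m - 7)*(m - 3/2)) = m - 8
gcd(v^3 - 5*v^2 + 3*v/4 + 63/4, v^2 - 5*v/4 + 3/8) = 1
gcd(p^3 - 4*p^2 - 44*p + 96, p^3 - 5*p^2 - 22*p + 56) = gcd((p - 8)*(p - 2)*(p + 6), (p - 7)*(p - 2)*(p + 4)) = p - 2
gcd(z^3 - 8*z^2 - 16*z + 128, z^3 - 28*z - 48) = z + 4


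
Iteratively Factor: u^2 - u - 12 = (u - 4)*(u + 3)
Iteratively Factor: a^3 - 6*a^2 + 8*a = (a - 2)*(a^2 - 4*a) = a*(a - 2)*(a - 4)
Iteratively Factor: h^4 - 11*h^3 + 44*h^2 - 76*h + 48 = (h - 2)*(h^3 - 9*h^2 + 26*h - 24) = (h - 2)^2*(h^2 - 7*h + 12) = (h - 4)*(h - 2)^2*(h - 3)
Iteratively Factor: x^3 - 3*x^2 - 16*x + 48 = (x + 4)*(x^2 - 7*x + 12) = (x - 4)*(x + 4)*(x - 3)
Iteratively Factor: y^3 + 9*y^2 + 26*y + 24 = (y + 3)*(y^2 + 6*y + 8) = (y + 2)*(y + 3)*(y + 4)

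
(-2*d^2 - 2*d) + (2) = -2*d^2 - 2*d + 2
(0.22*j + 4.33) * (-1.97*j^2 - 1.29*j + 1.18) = -0.4334*j^3 - 8.8139*j^2 - 5.3261*j + 5.1094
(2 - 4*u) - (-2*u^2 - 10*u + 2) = 2*u^2 + 6*u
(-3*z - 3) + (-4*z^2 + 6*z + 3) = -4*z^2 + 3*z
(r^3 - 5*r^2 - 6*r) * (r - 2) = r^4 - 7*r^3 + 4*r^2 + 12*r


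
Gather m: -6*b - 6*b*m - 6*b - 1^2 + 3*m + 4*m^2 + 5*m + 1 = -12*b + 4*m^2 + m*(8 - 6*b)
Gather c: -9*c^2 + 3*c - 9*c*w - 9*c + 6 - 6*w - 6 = -9*c^2 + c*(-9*w - 6) - 6*w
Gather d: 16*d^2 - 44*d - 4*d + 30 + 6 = 16*d^2 - 48*d + 36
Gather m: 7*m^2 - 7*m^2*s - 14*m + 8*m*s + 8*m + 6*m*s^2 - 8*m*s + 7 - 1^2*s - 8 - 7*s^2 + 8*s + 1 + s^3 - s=m^2*(7 - 7*s) + m*(6*s^2 - 6) + s^3 - 7*s^2 + 6*s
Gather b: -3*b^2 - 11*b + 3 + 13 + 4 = -3*b^2 - 11*b + 20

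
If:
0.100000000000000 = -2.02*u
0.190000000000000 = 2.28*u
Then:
No Solution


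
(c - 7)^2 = c^2 - 14*c + 49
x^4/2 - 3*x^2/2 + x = x*(x/2 + 1)*(x - 1)^2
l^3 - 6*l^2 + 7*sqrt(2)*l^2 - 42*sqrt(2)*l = l*(l - 6)*(l + 7*sqrt(2))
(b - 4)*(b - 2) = b^2 - 6*b + 8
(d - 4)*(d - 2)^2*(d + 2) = d^4 - 6*d^3 + 4*d^2 + 24*d - 32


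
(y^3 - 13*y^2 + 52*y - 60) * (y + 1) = y^4 - 12*y^3 + 39*y^2 - 8*y - 60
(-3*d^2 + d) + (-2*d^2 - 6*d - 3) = -5*d^2 - 5*d - 3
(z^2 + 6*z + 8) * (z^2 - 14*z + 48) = z^4 - 8*z^3 - 28*z^2 + 176*z + 384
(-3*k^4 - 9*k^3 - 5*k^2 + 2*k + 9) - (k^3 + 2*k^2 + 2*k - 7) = -3*k^4 - 10*k^3 - 7*k^2 + 16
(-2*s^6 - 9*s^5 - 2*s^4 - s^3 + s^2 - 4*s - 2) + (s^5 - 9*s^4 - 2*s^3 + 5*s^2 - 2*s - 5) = -2*s^6 - 8*s^5 - 11*s^4 - 3*s^3 + 6*s^2 - 6*s - 7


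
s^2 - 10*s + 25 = (s - 5)^2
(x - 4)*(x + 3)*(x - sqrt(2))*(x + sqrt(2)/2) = x^4 - x^3 - sqrt(2)*x^3/2 - 13*x^2 + sqrt(2)*x^2/2 + x + 6*sqrt(2)*x + 12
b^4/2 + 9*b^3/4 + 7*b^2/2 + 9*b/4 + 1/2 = (b/2 + 1/2)*(b + 1/2)*(b + 1)*(b + 2)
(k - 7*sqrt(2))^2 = k^2 - 14*sqrt(2)*k + 98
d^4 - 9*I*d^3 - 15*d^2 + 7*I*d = d*(d - 7*I)*(d - I)^2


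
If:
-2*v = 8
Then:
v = -4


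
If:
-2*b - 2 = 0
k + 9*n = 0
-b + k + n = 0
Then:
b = -1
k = -9/8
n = 1/8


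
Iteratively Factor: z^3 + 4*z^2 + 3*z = (z + 1)*(z^2 + 3*z) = z*(z + 1)*(z + 3)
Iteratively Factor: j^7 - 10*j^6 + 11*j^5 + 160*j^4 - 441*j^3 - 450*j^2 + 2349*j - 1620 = (j - 1)*(j^6 - 9*j^5 + 2*j^4 + 162*j^3 - 279*j^2 - 729*j + 1620) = (j - 5)*(j - 1)*(j^5 - 4*j^4 - 18*j^3 + 72*j^2 + 81*j - 324) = (j - 5)*(j - 4)*(j - 1)*(j^4 - 18*j^2 + 81) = (j - 5)*(j - 4)*(j - 3)*(j - 1)*(j^3 + 3*j^2 - 9*j - 27) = (j - 5)*(j - 4)*(j - 3)*(j - 1)*(j + 3)*(j^2 - 9) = (j - 5)*(j - 4)*(j - 3)^2*(j - 1)*(j + 3)*(j + 3)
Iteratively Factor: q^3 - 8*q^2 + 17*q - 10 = (q - 2)*(q^2 - 6*q + 5) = (q - 2)*(q - 1)*(q - 5)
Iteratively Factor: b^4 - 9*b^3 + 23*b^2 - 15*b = (b - 3)*(b^3 - 6*b^2 + 5*b) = b*(b - 3)*(b^2 - 6*b + 5) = b*(b - 5)*(b - 3)*(b - 1)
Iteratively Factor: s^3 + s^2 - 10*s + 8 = (s - 1)*(s^2 + 2*s - 8) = (s - 1)*(s + 4)*(s - 2)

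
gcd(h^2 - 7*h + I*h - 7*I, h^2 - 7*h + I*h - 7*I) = h^2 + h*(-7 + I) - 7*I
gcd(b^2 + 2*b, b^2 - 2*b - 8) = b + 2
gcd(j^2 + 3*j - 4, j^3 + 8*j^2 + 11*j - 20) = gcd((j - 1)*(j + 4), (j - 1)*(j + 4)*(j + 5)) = j^2 + 3*j - 4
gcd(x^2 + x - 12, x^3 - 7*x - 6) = x - 3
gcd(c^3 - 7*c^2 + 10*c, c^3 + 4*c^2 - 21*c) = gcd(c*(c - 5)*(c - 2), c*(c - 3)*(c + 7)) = c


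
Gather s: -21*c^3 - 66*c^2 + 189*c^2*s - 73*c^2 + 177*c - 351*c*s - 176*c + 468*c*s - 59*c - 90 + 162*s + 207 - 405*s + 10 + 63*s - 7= -21*c^3 - 139*c^2 - 58*c + s*(189*c^2 + 117*c - 180) + 120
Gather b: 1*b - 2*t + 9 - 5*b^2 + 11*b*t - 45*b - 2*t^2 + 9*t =-5*b^2 + b*(11*t - 44) - 2*t^2 + 7*t + 9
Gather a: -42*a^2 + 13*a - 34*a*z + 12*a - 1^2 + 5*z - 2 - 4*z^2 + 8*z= -42*a^2 + a*(25 - 34*z) - 4*z^2 + 13*z - 3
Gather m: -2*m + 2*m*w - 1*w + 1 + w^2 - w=m*(2*w - 2) + w^2 - 2*w + 1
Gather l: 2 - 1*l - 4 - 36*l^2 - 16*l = -36*l^2 - 17*l - 2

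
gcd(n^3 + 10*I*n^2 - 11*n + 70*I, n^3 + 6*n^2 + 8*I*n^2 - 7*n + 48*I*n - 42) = n + 7*I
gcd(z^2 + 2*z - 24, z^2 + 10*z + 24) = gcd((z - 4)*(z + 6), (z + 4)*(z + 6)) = z + 6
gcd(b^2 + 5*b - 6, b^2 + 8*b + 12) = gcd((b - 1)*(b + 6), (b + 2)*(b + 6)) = b + 6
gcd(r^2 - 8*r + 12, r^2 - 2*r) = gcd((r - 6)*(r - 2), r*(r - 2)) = r - 2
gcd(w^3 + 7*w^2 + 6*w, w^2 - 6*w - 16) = 1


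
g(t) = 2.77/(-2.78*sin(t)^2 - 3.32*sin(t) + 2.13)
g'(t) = 2.77*(5.56*sin(t)*cos(t) + 3.32*cos(t))/(-2.78*sin(t)^2 - 3.32*sin(t) + 2.13)^2 = (15.4012*sin(t) + 9.1964)*cos(t)/(2.78*sin(t)^2 + 3.32*sin(t) - 2.13)^2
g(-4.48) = -0.74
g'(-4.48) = -0.40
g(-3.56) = 8.60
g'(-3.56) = -136.08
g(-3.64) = -30.01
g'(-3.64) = -1706.89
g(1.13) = -0.88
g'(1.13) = 1.00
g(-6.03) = 2.46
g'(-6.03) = 10.00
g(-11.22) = -0.74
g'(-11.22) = 0.38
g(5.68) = 0.89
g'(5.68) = 0.04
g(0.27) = 2.65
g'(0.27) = 11.70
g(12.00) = 0.89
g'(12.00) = 0.08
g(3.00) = 1.72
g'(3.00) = -4.36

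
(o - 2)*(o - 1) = o^2 - 3*o + 2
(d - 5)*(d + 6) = d^2 + d - 30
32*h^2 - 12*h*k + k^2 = (-8*h + k)*(-4*h + k)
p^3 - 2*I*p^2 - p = p*(p - I)^2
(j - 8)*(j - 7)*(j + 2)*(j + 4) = j^4 - 9*j^3 - 26*j^2 + 216*j + 448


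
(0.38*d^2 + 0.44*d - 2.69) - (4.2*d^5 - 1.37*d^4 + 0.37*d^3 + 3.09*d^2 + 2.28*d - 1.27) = -4.2*d^5 + 1.37*d^4 - 0.37*d^3 - 2.71*d^2 - 1.84*d - 1.42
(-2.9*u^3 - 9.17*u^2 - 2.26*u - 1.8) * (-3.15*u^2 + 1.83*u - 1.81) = 9.135*u^5 + 23.5785*u^4 - 4.4131*u^3 + 18.1319*u^2 + 0.796599999999999*u + 3.258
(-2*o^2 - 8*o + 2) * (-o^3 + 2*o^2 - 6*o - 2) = 2*o^5 + 4*o^4 - 6*o^3 + 56*o^2 + 4*o - 4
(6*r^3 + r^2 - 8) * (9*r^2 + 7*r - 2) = 54*r^5 + 51*r^4 - 5*r^3 - 74*r^2 - 56*r + 16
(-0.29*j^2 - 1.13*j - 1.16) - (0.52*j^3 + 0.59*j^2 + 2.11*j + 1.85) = -0.52*j^3 - 0.88*j^2 - 3.24*j - 3.01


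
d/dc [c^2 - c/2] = 2*c - 1/2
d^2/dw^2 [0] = 0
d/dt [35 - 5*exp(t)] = -5*exp(t)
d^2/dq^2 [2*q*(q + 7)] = 4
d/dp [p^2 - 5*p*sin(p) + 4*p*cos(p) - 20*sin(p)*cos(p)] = -4*p*sin(p) - 5*p*cos(p) + 2*p - 5*sin(p) + 4*cos(p) - 20*cos(2*p)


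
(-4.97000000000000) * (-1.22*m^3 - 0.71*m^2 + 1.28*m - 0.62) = 6.0634*m^3 + 3.5287*m^2 - 6.3616*m + 3.0814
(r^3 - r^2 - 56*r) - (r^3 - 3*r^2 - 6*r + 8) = 2*r^2 - 50*r - 8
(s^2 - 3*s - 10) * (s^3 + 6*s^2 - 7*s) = s^5 + 3*s^4 - 35*s^3 - 39*s^2 + 70*s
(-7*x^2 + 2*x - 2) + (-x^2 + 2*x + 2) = -8*x^2 + 4*x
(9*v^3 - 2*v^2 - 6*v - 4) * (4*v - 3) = 36*v^4 - 35*v^3 - 18*v^2 + 2*v + 12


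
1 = 1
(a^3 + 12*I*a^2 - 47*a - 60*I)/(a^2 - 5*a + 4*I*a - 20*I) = (a^2 + 8*I*a - 15)/(a - 5)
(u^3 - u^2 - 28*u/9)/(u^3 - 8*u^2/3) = (9*u^2 - 9*u - 28)/(3*u*(3*u - 8))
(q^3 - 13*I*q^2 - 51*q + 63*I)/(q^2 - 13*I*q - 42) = (q^2 - 6*I*q - 9)/(q - 6*I)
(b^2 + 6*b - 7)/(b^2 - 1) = (b + 7)/(b + 1)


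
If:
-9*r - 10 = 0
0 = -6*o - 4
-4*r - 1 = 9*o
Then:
No Solution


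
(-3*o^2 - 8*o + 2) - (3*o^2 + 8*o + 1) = -6*o^2 - 16*o + 1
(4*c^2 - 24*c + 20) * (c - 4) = 4*c^3 - 40*c^2 + 116*c - 80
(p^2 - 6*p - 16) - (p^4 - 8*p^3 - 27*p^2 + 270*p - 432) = -p^4 + 8*p^3 + 28*p^2 - 276*p + 416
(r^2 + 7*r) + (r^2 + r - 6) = 2*r^2 + 8*r - 6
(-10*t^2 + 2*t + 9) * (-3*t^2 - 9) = 30*t^4 - 6*t^3 + 63*t^2 - 18*t - 81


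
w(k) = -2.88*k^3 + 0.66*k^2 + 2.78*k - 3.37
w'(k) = -8.64*k^2 + 1.32*k + 2.78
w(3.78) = -138.98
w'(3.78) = -115.68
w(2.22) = -25.46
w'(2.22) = -36.87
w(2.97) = -64.74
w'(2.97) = -69.51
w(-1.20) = -0.78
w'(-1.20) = -11.25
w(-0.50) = -4.24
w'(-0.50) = -0.04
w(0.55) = -2.12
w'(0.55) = 0.89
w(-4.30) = 225.86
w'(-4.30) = -162.65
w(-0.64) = -4.12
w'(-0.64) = -1.60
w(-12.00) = 5034.95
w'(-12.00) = -1257.22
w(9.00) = -2024.41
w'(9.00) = -685.18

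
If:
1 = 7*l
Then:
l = 1/7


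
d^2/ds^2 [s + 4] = 0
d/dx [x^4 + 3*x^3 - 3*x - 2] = 4*x^3 + 9*x^2 - 3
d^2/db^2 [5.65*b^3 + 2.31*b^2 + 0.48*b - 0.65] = 33.9*b + 4.62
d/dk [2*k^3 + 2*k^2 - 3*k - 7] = 6*k^2 + 4*k - 3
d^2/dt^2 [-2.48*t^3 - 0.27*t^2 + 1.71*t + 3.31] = -14.88*t - 0.54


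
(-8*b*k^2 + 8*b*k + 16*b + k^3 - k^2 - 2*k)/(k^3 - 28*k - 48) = (8*b*k^2 - 8*b*k - 16*b - k^3 + k^2 + 2*k)/(-k^3 + 28*k + 48)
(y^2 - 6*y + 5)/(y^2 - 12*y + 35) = (y - 1)/(y - 7)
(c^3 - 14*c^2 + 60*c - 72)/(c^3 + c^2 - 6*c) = (c^2 - 12*c + 36)/(c*(c + 3))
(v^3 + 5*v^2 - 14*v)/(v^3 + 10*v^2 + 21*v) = (v - 2)/(v + 3)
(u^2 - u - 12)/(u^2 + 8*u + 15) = (u - 4)/(u + 5)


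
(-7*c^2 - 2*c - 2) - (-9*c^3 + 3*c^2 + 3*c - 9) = 9*c^3 - 10*c^2 - 5*c + 7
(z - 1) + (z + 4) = 2*z + 3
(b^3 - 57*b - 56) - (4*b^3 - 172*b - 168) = -3*b^3 + 115*b + 112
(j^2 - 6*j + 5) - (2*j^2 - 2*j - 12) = -j^2 - 4*j + 17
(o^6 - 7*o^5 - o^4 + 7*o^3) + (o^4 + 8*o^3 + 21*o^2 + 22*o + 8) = o^6 - 7*o^5 + 15*o^3 + 21*o^2 + 22*o + 8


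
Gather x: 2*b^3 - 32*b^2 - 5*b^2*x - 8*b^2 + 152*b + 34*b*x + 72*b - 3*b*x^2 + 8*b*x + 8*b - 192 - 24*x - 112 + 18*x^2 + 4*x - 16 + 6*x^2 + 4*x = 2*b^3 - 40*b^2 + 232*b + x^2*(24 - 3*b) + x*(-5*b^2 + 42*b - 16) - 320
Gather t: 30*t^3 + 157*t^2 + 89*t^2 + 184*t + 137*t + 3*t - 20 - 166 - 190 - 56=30*t^3 + 246*t^2 + 324*t - 432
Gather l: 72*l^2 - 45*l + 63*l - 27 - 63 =72*l^2 + 18*l - 90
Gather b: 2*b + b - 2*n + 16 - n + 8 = 3*b - 3*n + 24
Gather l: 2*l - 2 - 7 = 2*l - 9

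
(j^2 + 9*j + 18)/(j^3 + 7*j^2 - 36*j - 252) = (j + 3)/(j^2 + j - 42)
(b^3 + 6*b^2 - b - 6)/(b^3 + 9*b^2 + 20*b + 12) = (b - 1)/(b + 2)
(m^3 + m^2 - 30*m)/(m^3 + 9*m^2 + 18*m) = (m - 5)/(m + 3)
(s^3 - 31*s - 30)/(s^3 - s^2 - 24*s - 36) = (s^2 + 6*s + 5)/(s^2 + 5*s + 6)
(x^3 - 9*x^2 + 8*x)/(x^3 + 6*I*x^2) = (x^2 - 9*x + 8)/(x*(x + 6*I))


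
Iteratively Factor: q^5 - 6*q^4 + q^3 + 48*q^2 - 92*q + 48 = (q - 4)*(q^4 - 2*q^3 - 7*q^2 + 20*q - 12) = (q - 4)*(q + 3)*(q^3 - 5*q^2 + 8*q - 4) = (q - 4)*(q - 1)*(q + 3)*(q^2 - 4*q + 4) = (q - 4)*(q - 2)*(q - 1)*(q + 3)*(q - 2)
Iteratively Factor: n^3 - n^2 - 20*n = (n)*(n^2 - n - 20) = n*(n - 5)*(n + 4)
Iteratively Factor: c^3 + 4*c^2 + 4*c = (c)*(c^2 + 4*c + 4) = c*(c + 2)*(c + 2)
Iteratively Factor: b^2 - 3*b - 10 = (b - 5)*(b + 2)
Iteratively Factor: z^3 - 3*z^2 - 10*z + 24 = (z - 4)*(z^2 + z - 6) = (z - 4)*(z + 3)*(z - 2)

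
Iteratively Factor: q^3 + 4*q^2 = (q + 4)*(q^2) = q*(q + 4)*(q)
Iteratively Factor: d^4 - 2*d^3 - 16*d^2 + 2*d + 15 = (d - 5)*(d^3 + 3*d^2 - d - 3) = (d - 5)*(d - 1)*(d^2 + 4*d + 3) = (d - 5)*(d - 1)*(d + 3)*(d + 1)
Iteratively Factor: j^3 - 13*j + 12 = (j - 1)*(j^2 + j - 12) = (j - 3)*(j - 1)*(j + 4)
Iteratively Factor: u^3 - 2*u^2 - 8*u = (u)*(u^2 - 2*u - 8) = u*(u + 2)*(u - 4)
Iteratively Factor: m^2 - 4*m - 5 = (m - 5)*(m + 1)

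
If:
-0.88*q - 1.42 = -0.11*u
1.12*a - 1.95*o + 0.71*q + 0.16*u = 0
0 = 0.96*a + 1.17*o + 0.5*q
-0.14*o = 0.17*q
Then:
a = -0.36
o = 0.46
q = -0.38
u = 9.87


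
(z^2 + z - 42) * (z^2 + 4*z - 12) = z^4 + 5*z^3 - 50*z^2 - 180*z + 504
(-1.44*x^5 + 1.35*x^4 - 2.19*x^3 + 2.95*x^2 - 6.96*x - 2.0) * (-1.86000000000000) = 2.6784*x^5 - 2.511*x^4 + 4.0734*x^3 - 5.487*x^2 + 12.9456*x + 3.72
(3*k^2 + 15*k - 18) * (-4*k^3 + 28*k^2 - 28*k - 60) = -12*k^5 + 24*k^4 + 408*k^3 - 1104*k^2 - 396*k + 1080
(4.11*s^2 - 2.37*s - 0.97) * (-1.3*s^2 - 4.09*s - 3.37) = -5.343*s^4 - 13.7289*s^3 - 2.8964*s^2 + 11.9542*s + 3.2689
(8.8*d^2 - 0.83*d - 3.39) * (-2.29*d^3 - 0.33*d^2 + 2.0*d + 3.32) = -20.152*d^5 - 1.0033*d^4 + 25.637*d^3 + 28.6747*d^2 - 9.5356*d - 11.2548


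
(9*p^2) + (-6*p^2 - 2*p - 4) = 3*p^2 - 2*p - 4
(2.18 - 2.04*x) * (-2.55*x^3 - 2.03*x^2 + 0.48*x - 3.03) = 5.202*x^4 - 1.4178*x^3 - 5.4046*x^2 + 7.2276*x - 6.6054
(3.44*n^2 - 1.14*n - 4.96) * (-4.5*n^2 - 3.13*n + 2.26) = -15.48*n^4 - 5.6372*n^3 + 33.6626*n^2 + 12.9484*n - 11.2096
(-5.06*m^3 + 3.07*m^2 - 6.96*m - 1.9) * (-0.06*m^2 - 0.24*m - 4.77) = 0.3036*m^5 + 1.0302*m^4 + 23.817*m^3 - 12.8595*m^2 + 33.6552*m + 9.063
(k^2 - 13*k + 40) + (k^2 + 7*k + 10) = 2*k^2 - 6*k + 50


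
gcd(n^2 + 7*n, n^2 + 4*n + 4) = 1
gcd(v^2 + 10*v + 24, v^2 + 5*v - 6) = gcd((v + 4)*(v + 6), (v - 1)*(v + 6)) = v + 6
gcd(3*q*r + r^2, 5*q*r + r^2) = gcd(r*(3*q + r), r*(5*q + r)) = r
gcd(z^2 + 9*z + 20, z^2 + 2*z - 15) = z + 5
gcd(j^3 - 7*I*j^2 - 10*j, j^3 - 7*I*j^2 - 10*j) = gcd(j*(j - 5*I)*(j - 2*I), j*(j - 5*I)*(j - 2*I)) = j^3 - 7*I*j^2 - 10*j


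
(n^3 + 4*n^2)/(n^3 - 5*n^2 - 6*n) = n*(n + 4)/(n^2 - 5*n - 6)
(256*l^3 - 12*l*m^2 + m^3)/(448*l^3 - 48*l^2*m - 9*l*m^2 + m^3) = (4*l + m)/(7*l + m)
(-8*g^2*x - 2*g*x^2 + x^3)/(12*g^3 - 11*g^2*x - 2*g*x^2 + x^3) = x*(2*g + x)/(-3*g^2 + 2*g*x + x^2)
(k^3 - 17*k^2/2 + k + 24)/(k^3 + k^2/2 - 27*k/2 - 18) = (k^2 - 10*k + 16)/(k^2 - k - 12)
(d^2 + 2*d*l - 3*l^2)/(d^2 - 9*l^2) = (d - l)/(d - 3*l)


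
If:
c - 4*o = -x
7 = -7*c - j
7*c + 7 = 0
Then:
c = -1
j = 0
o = x/4 - 1/4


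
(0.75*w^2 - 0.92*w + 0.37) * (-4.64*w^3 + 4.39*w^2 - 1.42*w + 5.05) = -3.48*w^5 + 7.5613*w^4 - 6.8206*w^3 + 6.7182*w^2 - 5.1714*w + 1.8685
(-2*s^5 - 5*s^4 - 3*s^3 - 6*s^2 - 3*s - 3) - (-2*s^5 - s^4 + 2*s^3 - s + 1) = -4*s^4 - 5*s^3 - 6*s^2 - 2*s - 4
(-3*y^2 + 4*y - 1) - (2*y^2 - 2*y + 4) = -5*y^2 + 6*y - 5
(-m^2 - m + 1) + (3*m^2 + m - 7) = 2*m^2 - 6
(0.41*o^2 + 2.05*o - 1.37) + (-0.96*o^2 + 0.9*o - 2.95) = -0.55*o^2 + 2.95*o - 4.32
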